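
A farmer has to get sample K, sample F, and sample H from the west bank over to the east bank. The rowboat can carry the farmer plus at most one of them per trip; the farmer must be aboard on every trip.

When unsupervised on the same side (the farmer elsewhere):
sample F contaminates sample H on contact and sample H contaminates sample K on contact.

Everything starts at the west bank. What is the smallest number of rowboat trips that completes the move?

7

Counting alone: the farmer can take at most 1 across per trip to the east bank, so moving all 3 needs at least 3 loaded trips out, with a return between consecutive ones — at least 5 crossings.
The safety rule pushes this higher. Following every safe sequence of crossings, the most of the 3 that can be at the east bank as the rowboat arrives there on crossing 5 is 2 — never all 3.
So no plan with fewer than 7 crossings exists, and this one achieves 7:
1. Farmer goes to the east bank with sample H.
2. Farmer goes back to the west bank alone.
3. Farmer goes to the east bank with sample K.
4. Farmer goes back to the west bank with sample H.
5. Farmer goes to the east bank with sample F.
6. Farmer goes back to the west bank alone.
7. Farmer goes to the east bank with sample H.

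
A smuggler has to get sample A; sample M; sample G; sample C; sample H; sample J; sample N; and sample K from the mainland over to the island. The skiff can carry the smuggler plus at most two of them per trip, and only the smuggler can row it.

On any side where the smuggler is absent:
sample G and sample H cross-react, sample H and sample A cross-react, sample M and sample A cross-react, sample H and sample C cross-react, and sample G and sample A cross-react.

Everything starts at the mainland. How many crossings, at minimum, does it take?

13

Counting alone: the smuggler can take at most 2 across per trip to the island, so moving all 8 needs at least 4 loaded trips out, with a return between consecutive ones — at least 7 crossings.
The safety rule pushes this higher. Following every safe sequence of crossings, the most of the 8 that can be at the island as the skiff arrives there on crossings 7, 9, 11 is 5, 6, 7 respectively — never all 8.
So no plan with fewer than 13 crossings exists, and this one achieves 13:
1. Smuggler goes to the island with sample A and sample H.  [the mainland: sample C, sample G, sample J, sample K, sample M, sample N | the island: sample A, sample H]
2. Smuggler goes back to the mainland with sample A.  [the mainland: sample A, sample C, sample G, sample J, sample K, sample M, sample N | the island: sample H]
3. Smuggler goes to the island with sample A and sample M.  [the mainland: sample C, sample G, sample J, sample K, sample N | the island: sample A, sample H, sample M]
4. Smuggler goes back to the mainland with sample A.  [the mainland: sample A, sample C, sample G, sample J, sample K, sample N | the island: sample H, sample M]
5. Smuggler goes to the island with sample A and sample J.  [the mainland: sample C, sample G, sample K, sample N | the island: sample A, sample H, sample J, sample M]
6. Smuggler goes back to the mainland with sample A.  [the mainland: sample A, sample C, sample G, sample K, sample N | the island: sample H, sample J, sample M]
7. Smuggler goes to the island with sample A and sample N.  [the mainland: sample C, sample G, sample K | the island: sample A, sample H, sample J, sample M, sample N]
8. Smuggler goes back to the mainland with sample A.  [the mainland: sample A, sample C, sample G, sample K | the island: sample H, sample J, sample M, sample N]
9. Smuggler goes to the island with sample A and sample K.  [the mainland: sample C, sample G | the island: sample A, sample H, sample J, sample K, sample M, sample N]
10. Smuggler goes back to the mainland with sample A.  [the mainland: sample A, sample C, sample G | the island: sample H, sample J, sample K, sample M, sample N]
11. Smuggler goes to the island with sample C and sample G.  [the mainland: sample A | the island: sample C, sample G, sample H, sample J, sample K, sample M, sample N]
12. Smuggler goes back to the mainland with sample H.  [the mainland: sample A, sample H | the island: sample C, sample G, sample J, sample K, sample M, sample N]
13. Smuggler goes to the island with sample A and sample H.  [the mainland: — | the island: sample A, sample C, sample G, sample H, sample J, sample K, sample M, sample N]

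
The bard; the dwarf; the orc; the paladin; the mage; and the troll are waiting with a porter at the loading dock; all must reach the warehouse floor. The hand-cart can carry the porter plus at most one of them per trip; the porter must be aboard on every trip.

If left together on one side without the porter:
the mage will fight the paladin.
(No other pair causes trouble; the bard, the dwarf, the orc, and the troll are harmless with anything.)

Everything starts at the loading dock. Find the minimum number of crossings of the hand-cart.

Counting alone: the porter can take at most 1 across per trip to the warehouse floor, so moving all 6 needs at least 6 loaded trips out, with a return between consecutive ones — at least 11 crossings.
The plan below uses exactly 11 crossings, so it is optimal:
1. Porter goes to the warehouse floor with the paladin.
2. Porter goes back to the loading dock alone.
3. Porter goes to the warehouse floor with the bard.
4. Porter goes back to the loading dock alone.
5. Porter goes to the warehouse floor with the dwarf.
6. Porter goes back to the loading dock alone.
7. Porter goes to the warehouse floor with the orc.
8. Porter goes back to the loading dock alone.
9. Porter goes to the warehouse floor with the troll.
10. Porter goes back to the loading dock alone.
11. Porter goes to the warehouse floor with the mage.

11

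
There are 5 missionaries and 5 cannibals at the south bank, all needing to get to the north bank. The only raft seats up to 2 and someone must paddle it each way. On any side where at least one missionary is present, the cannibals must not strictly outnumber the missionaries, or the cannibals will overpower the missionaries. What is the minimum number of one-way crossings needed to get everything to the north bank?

impossible

Following every safe sequence of crossings from the start, the most of the 10 that can be at the north bank as the raft arrives there on crossings 1, 3, 5, 7 is 2, 3, 4, 5 respectively; the best ever achieved is 5 of 10.
From crossing 9 on, no configuration arises that was not already reachable earlier: only 13 distinct safe configurations (who is on which side, and where the raft is) can ever be reached, none of them has everyone across, and every continuation just revisits them. They are: 0 missionaries + 0 cannibals across (raft back at the start); 0 missionaries + 1 cannibal across (raft there); 0 missionaries + 1 cannibal across (raft back at the start); 0 missionaries + 2 cannibals across (raft there); 0 missionaries + 2 cannibals across (raft back at the start); 0 missionaries + 3 cannibals across (raft there); 0 missionaries + 3 cannibals across (raft back at the start); 0 missionaries + 4 cannibals across (raft there); 0 missionaries + 4 cannibals across (raft back at the start); 0 missionaries + 5 cannibals across (raft there); 1 missionary + 1 cannibal across (raft there); 1 missionary + 1 cannibal across (raft back at the start); 2 missionaries + 2 cannibals across (raft there). So no valid plan exists.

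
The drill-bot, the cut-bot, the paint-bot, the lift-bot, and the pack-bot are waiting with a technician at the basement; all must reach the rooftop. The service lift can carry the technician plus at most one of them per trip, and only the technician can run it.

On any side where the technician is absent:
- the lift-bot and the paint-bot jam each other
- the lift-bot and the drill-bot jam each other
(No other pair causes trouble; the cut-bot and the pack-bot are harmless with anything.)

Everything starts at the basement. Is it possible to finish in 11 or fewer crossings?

Yes — this plan uses 11 crossings (≤ 11):
1. Technician goes to the rooftop with the lift-bot.
2. Technician goes back to the basement alone.
3. Technician goes to the rooftop with the drill-bot.
4. Technician goes back to the basement with the lift-bot.
5. Technician goes to the rooftop with the paint-bot.
6. Technician goes back to the basement alone.
7. Technician goes to the rooftop with the cut-bot.
8. Technician goes back to the basement alone.
9. Technician goes to the rooftop with the pack-bot.
10. Technician goes back to the basement alone.
11. Technician goes to the rooftop with the lift-bot.

Yes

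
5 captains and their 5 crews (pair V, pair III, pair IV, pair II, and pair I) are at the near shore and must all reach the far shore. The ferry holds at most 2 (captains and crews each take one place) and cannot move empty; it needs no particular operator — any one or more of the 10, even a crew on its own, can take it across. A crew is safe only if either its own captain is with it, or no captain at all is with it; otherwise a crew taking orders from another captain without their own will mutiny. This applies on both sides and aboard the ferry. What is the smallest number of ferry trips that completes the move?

impossible

Following every safe sequence of crossings from the start, the most of the 10 that can be at the far shore as the ferry arrives there on crossings 1, 3, 5, 7 is 2, 3, 4, 5 respectively; the best ever achieved is 5 of 10.
From crossing 9 on, no configuration arises that was not already reachable earlier: only 82 distinct safe configurations (who is on which side, and where the ferry is) can ever be reached, none of them has everyone across, and every continuation just revisits them. So no valid plan exists.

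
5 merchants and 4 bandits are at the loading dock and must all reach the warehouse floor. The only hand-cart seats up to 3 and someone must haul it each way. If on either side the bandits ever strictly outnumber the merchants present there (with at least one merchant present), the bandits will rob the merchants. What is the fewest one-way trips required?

7

Counting alone: each trip to the warehouse floor takes at most 3 across and each return brings at least 1 back, so after t trips out (and t−1 returns) at most 3t − (t−1) of the 9 are across; that first reaches 9 at t = 4, so at least 7 crossings are needed.
The plan below uses exactly 7 crossings, so it is optimal:
1. 3 bandits → the warehouse floor.  (the loading dock: 5M 1B; the warehouse floor: 0M 3B)
2. 1 bandit ← the loading dock.  (the loading dock: 5M 2B; the warehouse floor: 0M 2B)
3. 3 merchants → the warehouse floor.  (the loading dock: 2M 2B; the warehouse floor: 3M 2B)
4. 1 merchant ← the loading dock.  (the loading dock: 3M 2B; the warehouse floor: 2M 2B)
5. 2 merchants and 1 bandit → the warehouse floor.  (the loading dock: 1M 1B; the warehouse floor: 4M 3B)
6. 1 merchant ← the loading dock.  (the loading dock: 2M 1B; the warehouse floor: 3M 3B)
7. 2 merchants and 1 bandit → the warehouse floor.  (the loading dock: 0M 0B; the warehouse floor: 5M 4B)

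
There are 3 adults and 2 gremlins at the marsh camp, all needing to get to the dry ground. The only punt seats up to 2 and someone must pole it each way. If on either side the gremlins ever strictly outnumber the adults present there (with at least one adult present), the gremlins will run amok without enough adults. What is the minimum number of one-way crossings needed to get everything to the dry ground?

7

Counting alone: each trip to the dry ground takes at most 2 across and each return brings at least 1 back, so after t trips out (and t−1 returns) at most 2t − (t−1) of the 5 are across; that first reaches 5 at t = 4, so at least 7 crossings are needed.
The plan below uses exactly 7 crossings, so it is optimal:
1. 2 gremlins → the dry ground.  (the marsh camp: 3A 0G; the dry ground: 0A 2G)
2. 1 gremlin ← the marsh camp.  (the marsh camp: 3A 1G; the dry ground: 0A 1G)
3. 2 adults → the dry ground.  (the marsh camp: 1A 1G; the dry ground: 2A 1G)
4. 1 adult ← the marsh camp.  (the marsh camp: 2A 1G; the dry ground: 1A 1G)
5. 1 adult and 1 gremlin → the dry ground.  (the marsh camp: 1A 0G; the dry ground: 2A 2G)
6. 1 gremlin ← the marsh camp.  (the marsh camp: 1A 1G; the dry ground: 2A 1G)
7. 1 adult and 1 gremlin → the dry ground.  (the marsh camp: 0A 0G; the dry ground: 3A 2G)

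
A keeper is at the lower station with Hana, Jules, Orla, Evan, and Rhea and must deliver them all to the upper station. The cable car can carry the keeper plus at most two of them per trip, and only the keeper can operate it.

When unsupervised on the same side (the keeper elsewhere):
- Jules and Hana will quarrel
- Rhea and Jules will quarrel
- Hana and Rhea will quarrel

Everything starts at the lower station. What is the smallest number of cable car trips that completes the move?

7

Counting alone: the keeper can take at most 2 across per trip to the upper station, so moving all 5 needs at least 3 loaded trips out, with a return between consecutive ones — at least 5 crossings.
The safety rule pushes this higher. Following every safe sequence of crossings, the most of the 5 that can be at the upper station as the cable car arrives there on crossing 5 is 4 — never all 5.
So no plan with fewer than 7 crossings exists, and this one achieves 7:
1. Keeper goes to the upper station with Hana and Jules.  [the lower station: Evan, Orla, Rhea | the upper station: Hana, Jules]
2. Keeper goes back to the lower station with Hana.  [the lower station: Evan, Hana, Orla, Rhea | the upper station: Jules]
3. Keeper goes to the upper station with Hana and Orla.  [the lower station: Evan, Rhea | the upper station: Hana, Jules, Orla]
4. Keeper goes back to the lower station with Hana.  [the lower station: Evan, Hana, Rhea | the upper station: Jules, Orla]
5. Keeper goes to the upper station with Evan and Hana.  [the lower station: Rhea | the upper station: Evan, Hana, Jules, Orla]
6. Keeper goes back to the lower station with Hana.  [the lower station: Hana, Rhea | the upper station: Evan, Jules, Orla]
7. Keeper goes to the upper station with Hana and Rhea.  [the lower station: — | the upper station: Evan, Hana, Jules, Orla, Rhea]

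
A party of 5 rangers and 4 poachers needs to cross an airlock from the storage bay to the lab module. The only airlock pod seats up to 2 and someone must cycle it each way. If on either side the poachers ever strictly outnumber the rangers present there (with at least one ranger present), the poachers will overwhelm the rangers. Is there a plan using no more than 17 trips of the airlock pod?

Yes

Yes — this plan uses 15 crossings (≤ 17):
1. 2 poachers → the lab module.  (the storage bay: 5R 2P; the lab module: 0R 2P)
2. 1 poacher ← the storage bay.  (the storage bay: 5R 3P; the lab module: 0R 1P)
3. 2 poachers → the lab module.  (the storage bay: 5R 1P; the lab module: 0R 3P)
4. 1 poacher ← the storage bay.  (the storage bay: 5R 2P; the lab module: 0R 2P)
5. 2 rangers → the lab module.  (the storage bay: 3R 2P; the lab module: 2R 2P)
6. 1 poacher ← the storage bay.  (the storage bay: 3R 3P; the lab module: 2R 1P)
7. 1 ranger and 1 poacher → the lab module.  (the storage bay: 2R 2P; the lab module: 3R 2P)
8. 1 ranger ← the storage bay.  (the storage bay: 3R 2P; the lab module: 2R 2P)
9. 1 ranger and 1 poacher → the lab module.  (the storage bay: 2R 1P; the lab module: 3R 3P)
10. 1 poacher ← the storage bay.  (the storage bay: 2R 2P; the lab module: 3R 2P)
11. 1 ranger and 1 poacher → the lab module.  (the storage bay: 1R 1P; the lab module: 4R 3P)
12. 1 ranger ← the storage bay.  (the storage bay: 2R 1P; the lab module: 3R 3P)
13. 1 ranger and 1 poacher → the lab module.  (the storage bay: 1R 0P; the lab module: 4R 4P)
14. 1 poacher ← the storage bay.  (the storage bay: 1R 1P; the lab module: 4R 3P)
15. 1 ranger and 1 poacher → the lab module.  (the storage bay: 0R 0P; the lab module: 5R 4P)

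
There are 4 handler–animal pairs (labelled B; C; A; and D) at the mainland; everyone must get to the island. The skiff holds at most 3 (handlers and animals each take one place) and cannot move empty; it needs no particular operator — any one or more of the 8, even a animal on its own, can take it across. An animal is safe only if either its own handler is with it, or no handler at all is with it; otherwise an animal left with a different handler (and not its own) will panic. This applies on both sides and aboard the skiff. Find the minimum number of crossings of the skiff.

Counting alone: each trip to the island takes at most 3 across and each return brings at least 1 back, so after t trips out (and t−1 returns) at most 3t − (t−1) of the 8 are across; that first reaches 8 at t = 4, so at least 7 crossings are needed.
The safety rule pushes this higher. Following every safe sequence of crossings, the most of the 8 that can be at the island as the skiff arrives there on crossing 7 is 7 — never all 8.
So no plan with fewer than 9 crossings exists, and this one achieves 9:
1. animal B and handler B cross → the island.
2. handler B crosses ← the mainland.
3. animal C, handler B, and handler C cross → the island.
4. animal B and handler B cross ← the mainland.
5. handler A, handler B, and handler D cross → the island.
6. animal C crosses ← the mainland.
7. animal B and animal C cross → the island.
8. animal B crosses ← the mainland.
9. animal A, animal B, and animal D cross → the island.

9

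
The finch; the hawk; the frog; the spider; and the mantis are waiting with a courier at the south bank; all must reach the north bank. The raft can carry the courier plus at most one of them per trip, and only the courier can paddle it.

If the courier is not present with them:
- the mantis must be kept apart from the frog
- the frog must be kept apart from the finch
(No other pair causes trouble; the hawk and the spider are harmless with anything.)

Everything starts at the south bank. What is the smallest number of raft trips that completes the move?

11

Counting alone: the courier can take at most 1 across per trip to the north bank, so moving all 5 needs at least 5 loaded trips out, with a return between consecutive ones — at least 9 crossings.
The safety rule pushes this higher. Following every safe sequence of crossings, the most of the 5 that can be at the north bank as the raft arrives there on crossing 9 is 4 — never all 5.
So no plan with fewer than 11 crossings exists, and this one achieves 11:
1. Courier goes to the north bank with the frog.
2. Courier goes back to the south bank alone.
3. Courier goes to the north bank with the finch.
4. Courier goes back to the south bank with the frog.
5. Courier goes to the north bank with the mantis.
6. Courier goes back to the south bank alone.
7. Courier goes to the north bank with the hawk.
8. Courier goes back to the south bank alone.
9. Courier goes to the north bank with the spider.
10. Courier goes back to the south bank alone.
11. Courier goes to the north bank with the frog.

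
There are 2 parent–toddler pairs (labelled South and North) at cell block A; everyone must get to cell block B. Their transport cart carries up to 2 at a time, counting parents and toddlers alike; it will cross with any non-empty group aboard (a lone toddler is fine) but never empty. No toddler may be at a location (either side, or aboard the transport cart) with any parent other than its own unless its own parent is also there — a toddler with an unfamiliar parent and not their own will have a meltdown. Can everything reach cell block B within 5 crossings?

Yes — this plan uses 5 crossings (≤ 5):
1. parent South and toddler South cross → cell block B.
2. parent South crosses ← cell block A.
3. parent North and parent South cross → cell block B.
4. parent North crosses ← cell block A.
5. parent North and toddler North cross → cell block B.

Yes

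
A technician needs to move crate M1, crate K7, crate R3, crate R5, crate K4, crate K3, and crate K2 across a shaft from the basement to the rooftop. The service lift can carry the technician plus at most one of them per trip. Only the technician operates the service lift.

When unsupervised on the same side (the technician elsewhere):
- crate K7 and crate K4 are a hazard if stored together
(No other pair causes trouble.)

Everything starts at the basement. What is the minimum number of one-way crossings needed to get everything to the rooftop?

13

Counting alone: the technician can take at most 1 across per trip to the rooftop, so moving all 7 needs at least 7 loaded trips out, with a return between consecutive ones — at least 13 crossings.
The plan below uses exactly 13 crossings, so it is optimal:
1. Technician goes to the rooftop with crate K7.  [the basement: crate K2, crate K3, crate K4, crate M1, crate R3, crate R5 | the rooftop: crate K7]
2. Technician goes back to the basement alone.  [the basement: crate K2, crate K3, crate K4, crate M1, crate R3, crate R5 | the rooftop: crate K7]
3. Technician goes to the rooftop with crate M1.  [the basement: crate K2, crate K3, crate K4, crate R3, crate R5 | the rooftop: crate K7, crate M1]
4. Technician goes back to the basement alone.  [the basement: crate K2, crate K3, crate K4, crate R3, crate R5 | the rooftop: crate K7, crate M1]
5. Technician goes to the rooftop with crate R3.  [the basement: crate K2, crate K3, crate K4, crate R5 | the rooftop: crate K7, crate M1, crate R3]
6. Technician goes back to the basement alone.  [the basement: crate K2, crate K3, crate K4, crate R5 | the rooftop: crate K7, crate M1, crate R3]
7. Technician goes to the rooftop with crate R5.  [the basement: crate K2, crate K3, crate K4 | the rooftop: crate K7, crate M1, crate R3, crate R5]
8. Technician goes back to the basement alone.  [the basement: crate K2, crate K3, crate K4 | the rooftop: crate K7, crate M1, crate R3, crate R5]
9. Technician goes to the rooftop with crate K3.  [the basement: crate K2, crate K4 | the rooftop: crate K3, crate K7, crate M1, crate R3, crate R5]
10. Technician goes back to the basement alone.  [the basement: crate K2, crate K4 | the rooftop: crate K3, crate K7, crate M1, crate R3, crate R5]
11. Technician goes to the rooftop with crate K2.  [the basement: crate K4 | the rooftop: crate K2, crate K3, crate K7, crate M1, crate R3, crate R5]
12. Technician goes back to the basement alone.  [the basement: crate K4 | the rooftop: crate K2, crate K3, crate K7, crate M1, crate R3, crate R5]
13. Technician goes to the rooftop with crate K4.  [the basement: — | the rooftop: crate K2, crate K3, crate K4, crate K7, crate M1, crate R3, crate R5]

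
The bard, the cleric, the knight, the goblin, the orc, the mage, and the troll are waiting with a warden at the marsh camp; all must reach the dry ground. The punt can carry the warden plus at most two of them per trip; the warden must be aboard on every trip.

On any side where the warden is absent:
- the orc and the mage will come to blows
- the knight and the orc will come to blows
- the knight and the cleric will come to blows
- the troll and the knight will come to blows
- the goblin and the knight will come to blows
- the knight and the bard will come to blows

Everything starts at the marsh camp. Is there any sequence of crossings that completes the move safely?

Yes

1. Warden goes to the dry ground with the knight and the orc.  [the marsh camp: the bard, the cleric, the goblin, the mage, the troll | the dry ground: the knight, the orc]
2. Warden goes back to the marsh camp with the knight.  [the marsh camp: the bard, the cleric, the goblin, the knight, the mage, the troll | the dry ground: the orc]
3. Warden goes to the dry ground with the bard and the knight.  [the marsh camp: the cleric, the goblin, the mage, the troll | the dry ground: the bard, the knight, the orc]
4. Warden goes back to the marsh camp with the knight.  [the marsh camp: the cleric, the goblin, the knight, the mage, the troll | the dry ground: the bard, the orc]
5. Warden goes to the dry ground with the cleric and the knight.  [the marsh camp: the goblin, the mage, the troll | the dry ground: the bard, the cleric, the knight, the orc]
6. Warden goes back to the marsh camp with the knight.  [the marsh camp: the goblin, the knight, the mage, the troll | the dry ground: the bard, the cleric, the orc]
7. Warden goes to the dry ground with the goblin and the troll.  [the marsh camp: the knight, the mage | the dry ground: the bard, the cleric, the goblin, the orc, the troll]
8. Warden goes back to the marsh camp alone.  [the marsh camp: the knight, the mage | the dry ground: the bard, the cleric, the goblin, the orc, the troll]
9. Warden goes to the dry ground with the knight and the mage.  [the marsh camp: — | the dry ground: the bard, the cleric, the goblin, the knight, the mage, the orc, the troll]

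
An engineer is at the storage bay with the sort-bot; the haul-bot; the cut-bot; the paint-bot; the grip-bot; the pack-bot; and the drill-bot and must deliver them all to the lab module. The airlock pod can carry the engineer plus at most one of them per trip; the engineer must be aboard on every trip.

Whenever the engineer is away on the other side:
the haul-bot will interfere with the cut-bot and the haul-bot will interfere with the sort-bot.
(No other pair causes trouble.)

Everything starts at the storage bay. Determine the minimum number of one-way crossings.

15

Counting alone: the engineer can take at most 1 across per trip to the lab module, so moving all 7 needs at least 7 loaded trips out, with a return between consecutive ones — at least 13 crossings.
The safety rule pushes this higher. Following every safe sequence of crossings, the most of the 7 that can be at the lab module as the airlock pod arrives there on crossing 13 is 6 — never all 7.
So no plan with fewer than 15 crossings exists, and this one achieves 15:
1. Engineer goes to the lab module with the haul-bot.
2. Engineer goes back to the storage bay alone.
3. Engineer goes to the lab module with the sort-bot.
4. Engineer goes back to the storage bay with the haul-bot.
5. Engineer goes to the lab module with the cut-bot.
6. Engineer goes back to the storage bay alone.
7. Engineer goes to the lab module with the paint-bot.
8. Engineer goes back to the storage bay alone.
9. Engineer goes to the lab module with the grip-bot.
10. Engineer goes back to the storage bay alone.
11. Engineer goes to the lab module with the pack-bot.
12. Engineer goes back to the storage bay alone.
13. Engineer goes to the lab module with the drill-bot.
14. Engineer goes back to the storage bay alone.
15. Engineer goes to the lab module with the haul-bot.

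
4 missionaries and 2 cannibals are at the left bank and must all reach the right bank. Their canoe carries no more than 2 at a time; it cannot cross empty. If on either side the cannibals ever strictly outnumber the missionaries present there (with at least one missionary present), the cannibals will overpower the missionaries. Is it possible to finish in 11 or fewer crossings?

Yes

Yes — this plan uses 9 crossings (≤ 11):
1. 2 cannibals → the right bank.  (the left bank: 4M 0C; the right bank: 0M 2C)
2. 1 cannibal ← the left bank.  (the left bank: 4M 1C; the right bank: 0M 1C)
3. 2 missionaries → the right bank.  (the left bank: 2M 1C; the right bank: 2M 1C)
4. 1 cannibal ← the left bank.  (the left bank: 2M 2C; the right bank: 2M 0C)
5. 2 cannibals → the right bank.  (the left bank: 2M 0C; the right bank: 2M 2C)
6. 1 cannibal ← the left bank.  (the left bank: 2M 1C; the right bank: 2M 1C)
7. 1 missionary and 1 cannibal → the right bank.  (the left bank: 1M 0C; the right bank: 3M 2C)
8. 1 cannibal ← the left bank.  (the left bank: 1M 1C; the right bank: 3M 1C)
9. 1 missionary and 1 cannibal → the right bank.  (the left bank: 0M 0C; the right bank: 4M 2C)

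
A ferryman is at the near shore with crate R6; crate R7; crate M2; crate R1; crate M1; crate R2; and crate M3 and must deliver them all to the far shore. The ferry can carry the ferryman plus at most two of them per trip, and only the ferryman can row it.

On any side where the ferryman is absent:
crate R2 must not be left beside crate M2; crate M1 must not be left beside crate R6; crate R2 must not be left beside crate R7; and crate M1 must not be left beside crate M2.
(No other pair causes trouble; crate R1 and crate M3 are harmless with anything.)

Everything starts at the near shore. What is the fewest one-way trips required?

9

Counting alone: the ferryman can take at most 2 across per trip to the far shore, so moving all 7 needs at least 4 loaded trips out, with a return between consecutive ones — at least 7 crossings.
The safety rule pushes this higher. Following every safe sequence of crossings, the most of the 7 that can be at the far shore as the ferry arrives there on crossing 7 is 6 — never all 7.
So no plan with fewer than 9 crossings exists, and this one achieves 9:
1. Ferryman goes to the far shore with crate M1 and crate R2.
2. Ferryman goes back to the near shore alone.
3. Ferryman goes to the far shore with crate R6.
4. Ferryman goes back to the near shore with crate M1.
5. Ferryman goes to the far shore with crate M2 and crate R7.
6. Ferryman goes back to the near shore with crate R2.
7. Ferryman goes to the far shore with crate M3 and crate R1.
8. Ferryman goes back to the near shore alone.
9. Ferryman goes to the far shore with crate M1 and crate R2.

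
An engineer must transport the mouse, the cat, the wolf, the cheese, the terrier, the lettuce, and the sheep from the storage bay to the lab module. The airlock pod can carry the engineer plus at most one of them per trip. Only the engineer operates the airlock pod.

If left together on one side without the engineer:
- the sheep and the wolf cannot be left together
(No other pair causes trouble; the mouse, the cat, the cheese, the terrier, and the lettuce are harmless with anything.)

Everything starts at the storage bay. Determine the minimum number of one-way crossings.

13

Counting alone: the engineer can take at most 1 across per trip to the lab module, so moving all 7 needs at least 7 loaded trips out, with a return between consecutive ones — at least 13 crossings.
The plan below uses exactly 13 crossings, so it is optimal:
1. Engineer goes to the lab module with the wolf.  [the storage bay: the cat, the cheese, the lettuce, the mouse, the sheep, the terrier | the lab module: the wolf]
2. Engineer goes back to the storage bay alone.  [the storage bay: the cat, the cheese, the lettuce, the mouse, the sheep, the terrier | the lab module: the wolf]
3. Engineer goes to the lab module with the mouse.  [the storage bay: the cat, the cheese, the lettuce, the sheep, the terrier | the lab module: the mouse, the wolf]
4. Engineer goes back to the storage bay alone.  [the storage bay: the cat, the cheese, the lettuce, the sheep, the terrier | the lab module: the mouse, the wolf]
5. Engineer goes to the lab module with the cat.  [the storage bay: the cheese, the lettuce, the sheep, the terrier | the lab module: the cat, the mouse, the wolf]
6. Engineer goes back to the storage bay alone.  [the storage bay: the cheese, the lettuce, the sheep, the terrier | the lab module: the cat, the mouse, the wolf]
7. Engineer goes to the lab module with the cheese.  [the storage bay: the lettuce, the sheep, the terrier | the lab module: the cat, the cheese, the mouse, the wolf]
8. Engineer goes back to the storage bay alone.  [the storage bay: the lettuce, the sheep, the terrier | the lab module: the cat, the cheese, the mouse, the wolf]
9. Engineer goes to the lab module with the terrier.  [the storage bay: the lettuce, the sheep | the lab module: the cat, the cheese, the mouse, the terrier, the wolf]
10. Engineer goes back to the storage bay alone.  [the storage bay: the lettuce, the sheep | the lab module: the cat, the cheese, the mouse, the terrier, the wolf]
11. Engineer goes to the lab module with the lettuce.  [the storage bay: the sheep | the lab module: the cat, the cheese, the lettuce, the mouse, the terrier, the wolf]
12. Engineer goes back to the storage bay alone.  [the storage bay: the sheep | the lab module: the cat, the cheese, the lettuce, the mouse, the terrier, the wolf]
13. Engineer goes to the lab module with the sheep.  [the storage bay: — | the lab module: the cat, the cheese, the lettuce, the mouse, the sheep, the terrier, the wolf]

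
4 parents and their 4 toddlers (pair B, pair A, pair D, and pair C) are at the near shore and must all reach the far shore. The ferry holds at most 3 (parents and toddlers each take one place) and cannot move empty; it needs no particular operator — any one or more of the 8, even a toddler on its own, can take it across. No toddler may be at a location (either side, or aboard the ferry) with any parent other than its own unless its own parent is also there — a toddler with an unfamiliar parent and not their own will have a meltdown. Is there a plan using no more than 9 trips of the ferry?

Yes — this plan uses 9 crossings (≤ 9):
1. parent B and toddler B cross → the far shore.
2. parent B crosses ← the near shore.
3. parent A, parent B, and toddler A cross → the far shore.
4. parent B and toddler B cross ← the near shore.
5. parent B, parent C, and parent D cross → the far shore.
6. toddler A crosses ← the near shore.
7. toddler A and toddler B cross → the far shore.
8. toddler B crosses ← the near shore.
9. toddler B, toddler C, and toddler D cross → the far shore.

Yes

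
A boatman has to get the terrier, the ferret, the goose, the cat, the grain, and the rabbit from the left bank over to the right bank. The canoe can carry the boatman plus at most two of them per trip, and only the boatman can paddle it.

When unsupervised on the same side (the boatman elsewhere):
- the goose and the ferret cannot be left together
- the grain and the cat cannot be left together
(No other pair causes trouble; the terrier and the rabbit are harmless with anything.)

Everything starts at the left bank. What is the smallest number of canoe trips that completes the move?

5

Counting alone: the boatman can take at most 2 across per trip to the right bank, so moving all 6 needs at least 3 loaded trips out, with a return between consecutive ones — at least 5 crossings.
The plan below uses exactly 5 crossings, so it is optimal:
1. Boatman goes to the right bank with the cat and the ferret.  [the left bank: the goose, the grain, the rabbit, the terrier | the right bank: the cat, the ferret]
2. Boatman goes back to the left bank alone.  [the left bank: the goose, the grain, the rabbit, the terrier | the right bank: the cat, the ferret]
3. Boatman goes to the right bank with the rabbit and the terrier.  [the left bank: the goose, the grain | the right bank: the cat, the ferret, the rabbit, the terrier]
4. Boatman goes back to the left bank alone.  [the left bank: the goose, the grain | the right bank: the cat, the ferret, the rabbit, the terrier]
5. Boatman goes to the right bank with the goose and the grain.  [the left bank: — | the right bank: the cat, the ferret, the goose, the grain, the rabbit, the terrier]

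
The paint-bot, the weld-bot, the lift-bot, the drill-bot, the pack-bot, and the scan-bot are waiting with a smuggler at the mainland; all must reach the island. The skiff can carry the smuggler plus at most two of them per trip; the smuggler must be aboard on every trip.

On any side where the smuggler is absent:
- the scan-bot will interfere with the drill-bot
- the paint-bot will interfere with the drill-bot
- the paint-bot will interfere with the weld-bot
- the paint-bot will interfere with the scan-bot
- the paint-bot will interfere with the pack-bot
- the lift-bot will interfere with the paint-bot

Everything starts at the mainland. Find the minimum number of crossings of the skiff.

Counting alone: the smuggler can take at most 2 across per trip to the island, so moving all 6 needs at least 3 loaded trips out, with a return between consecutive ones — at least 5 crossings.
The safety rule pushes this higher. Following every safe sequence of crossings, the most of the 6 that can be at the island as the skiff arrives there on crossings 5, 7 is 4, 5 respectively — never all 6.
So no plan with fewer than 9 crossings exists, and this one achieves 9:
1. Smuggler goes to the island with the drill-bot and the paint-bot.  [the mainland: the lift-bot, the pack-bot, the scan-bot, the weld-bot | the island: the drill-bot, the paint-bot]
2. Smuggler goes back to the mainland with the paint-bot.  [the mainland: the lift-bot, the pack-bot, the paint-bot, the scan-bot, the weld-bot | the island: the drill-bot]
3. Smuggler goes to the island with the paint-bot and the weld-bot.  [the mainland: the lift-bot, the pack-bot, the scan-bot | the island: the drill-bot, the paint-bot, the weld-bot]
4. Smuggler goes back to the mainland with the paint-bot.  [the mainland: the lift-bot, the pack-bot, the paint-bot, the scan-bot | the island: the drill-bot, the weld-bot]
5. Smuggler goes to the island with the lift-bot and the paint-bot.  [the mainland: the pack-bot, the scan-bot | the island: the drill-bot, the lift-bot, the paint-bot, the weld-bot]
6. Smuggler goes back to the mainland with the paint-bot.  [the mainland: the pack-bot, the paint-bot, the scan-bot | the island: the drill-bot, the lift-bot, the weld-bot]
7. Smuggler goes to the island with the pack-bot and the paint-bot.  [the mainland: the scan-bot | the island: the drill-bot, the lift-bot, the pack-bot, the paint-bot, the weld-bot]
8. Smuggler goes back to the mainland with the paint-bot.  [the mainland: the paint-bot, the scan-bot | the island: the drill-bot, the lift-bot, the pack-bot, the weld-bot]
9. Smuggler goes to the island with the paint-bot and the scan-bot.  [the mainland: — | the island: the drill-bot, the lift-bot, the pack-bot, the paint-bot, the scan-bot, the weld-bot]

9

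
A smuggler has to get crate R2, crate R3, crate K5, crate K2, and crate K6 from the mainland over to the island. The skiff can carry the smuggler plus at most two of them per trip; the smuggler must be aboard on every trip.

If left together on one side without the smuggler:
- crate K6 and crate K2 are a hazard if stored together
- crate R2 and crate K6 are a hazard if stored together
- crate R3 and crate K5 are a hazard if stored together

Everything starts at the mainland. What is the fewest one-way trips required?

5

Counting alone: the smuggler can take at most 2 across per trip to the island, so moving all 5 needs at least 3 loaded trips out, with a return between consecutive ones — at least 5 crossings.
The plan below uses exactly 5 crossings, so it is optimal:
1. Smuggler goes to the island with crate K6 and crate R3.  [the mainland: crate K2, crate K5, crate R2 | the island: crate K6, crate R3]
2. Smuggler goes back to the mainland alone.  [the mainland: crate K2, crate K5, crate R2 | the island: crate K6, crate R3]
3. Smuggler goes to the island with crate K2 and crate R2.  [the mainland: crate K5 | the island: crate K2, crate K6, crate R2, crate R3]
4. Smuggler goes back to the mainland with crate K6.  [the mainland: crate K5, crate K6 | the island: crate K2, crate R2, crate R3]
5. Smuggler goes to the island with crate K5 and crate K6.  [the mainland: — | the island: crate K2, crate K5, crate K6, crate R2, crate R3]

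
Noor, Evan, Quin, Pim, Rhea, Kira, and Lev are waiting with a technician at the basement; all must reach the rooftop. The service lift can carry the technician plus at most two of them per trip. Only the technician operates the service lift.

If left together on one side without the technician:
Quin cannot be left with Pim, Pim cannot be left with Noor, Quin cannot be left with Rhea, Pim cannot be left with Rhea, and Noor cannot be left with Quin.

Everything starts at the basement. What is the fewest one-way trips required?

11

Counting alone: the technician can take at most 2 across per trip to the rooftop, so moving all 7 needs at least 4 loaded trips out, with a return between consecutive ones — at least 7 crossings.
The safety rule pushes this higher. Following every safe sequence of crossings, the most of the 7 that can be at the rooftop as the service lift arrives there on crossings 7, 9 is 5, 6 respectively — never all 7.
So no plan with fewer than 11 crossings exists, and this one achieves 11:
1. Technician goes to the rooftop with Pim and Quin.
2. Technician goes back to the basement with Quin.
3. Technician goes to the rooftop with Noor and Rhea.
4. Technician goes back to the basement with Pim.
5. Technician goes to the rooftop with Evan and Quin.
6. Technician goes back to the basement with Quin.
7. Technician goes to the rooftop with Kira and Quin.
8. Technician goes back to the basement with Quin.
9. Technician goes to the rooftop with Lev and Quin.
10. Technician goes back to the basement with Quin.
11. Technician goes to the rooftop with Pim and Quin.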